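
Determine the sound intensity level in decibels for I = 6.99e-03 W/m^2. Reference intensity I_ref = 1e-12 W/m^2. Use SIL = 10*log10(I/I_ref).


I / I_ref = 6.99e-03 / 1e-12 = 6.99e+09
SIL = 10 * log10(6.99e+09) = 98.445 dB


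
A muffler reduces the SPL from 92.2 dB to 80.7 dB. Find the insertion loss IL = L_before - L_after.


Insertion loss = SPL without muffler - SPL with muffler
IL = 92.2 - 80.7 = 11.5 dB


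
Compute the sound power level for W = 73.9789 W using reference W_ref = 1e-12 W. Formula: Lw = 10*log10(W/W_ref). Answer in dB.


W / W_ref = 73.9789 / 1e-12 = 7.39789e+13
Lw = 10 * log10(7.39789e+13) = 138.69 dB


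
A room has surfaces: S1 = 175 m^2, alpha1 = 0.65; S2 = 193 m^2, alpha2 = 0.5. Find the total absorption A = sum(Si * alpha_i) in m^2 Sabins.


175 * 0.65 = 113.75
193 * 0.5 = 96.5
A_total = 113.75 + 96.5 = 210.25 m^2


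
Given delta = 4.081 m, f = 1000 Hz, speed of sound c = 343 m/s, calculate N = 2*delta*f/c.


N = 2*delta*f/c = 2*delta/lambda, where lambda = c/f
lambda = 343 / 1000 = 0.343 m
N = 2 * 4.081 / 0.343 = 23.796


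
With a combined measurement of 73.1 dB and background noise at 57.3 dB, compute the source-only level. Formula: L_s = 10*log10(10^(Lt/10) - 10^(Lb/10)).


10^(73.1/10) = 2.04174e+07
10^(57.3/10) = 537032
Difference = 2.04174e+07 - 537032 = 1.98804e+07
L_source = 10*log10(1.98804e+07) = 72.984 dB


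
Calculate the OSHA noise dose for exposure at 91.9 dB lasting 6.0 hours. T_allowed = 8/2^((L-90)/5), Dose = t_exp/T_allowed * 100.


T_allowed = 8 / 2^((91.9 - 90)/5) = 6.1475 hr
Dose = 6.0 / 6.1475 * 100 = 97.601 %


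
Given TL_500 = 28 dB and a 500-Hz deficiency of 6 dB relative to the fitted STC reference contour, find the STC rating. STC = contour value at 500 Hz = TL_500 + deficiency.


By ASTM E413, STC = value of the fitted reference contour at 500 Hz.
Contour value at 500 Hz = TL_500 + deficiency = 28 + 6 = 34
STC = 34


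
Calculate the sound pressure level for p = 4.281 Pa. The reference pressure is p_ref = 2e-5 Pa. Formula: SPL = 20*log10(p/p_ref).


p / p_ref = 4.281 / 2e-5 = 214050
SPL = 20 * log10(214050) = 106.61 dB


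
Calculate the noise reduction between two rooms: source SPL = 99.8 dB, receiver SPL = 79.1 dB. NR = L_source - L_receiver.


NR = L_source - L_receiver (difference between source and receiving room levels)
NR = 99.8 - 79.1 = 20.7 dB


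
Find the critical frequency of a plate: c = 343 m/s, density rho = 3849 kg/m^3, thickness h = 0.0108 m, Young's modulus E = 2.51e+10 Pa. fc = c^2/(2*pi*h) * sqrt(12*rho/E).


12*rho/E = 12*3849/2.51e+10 = 1.84016e-06
sqrt(12*rho/E) = sqrt(1.84016e-06) = 0.00135652
c^2/(2*pi*h) = 343^2/(2*pi*0.0108) = 1.73374e+06
fc = 1.73374e+06 * 0.00135652 = 2351.9 Hz


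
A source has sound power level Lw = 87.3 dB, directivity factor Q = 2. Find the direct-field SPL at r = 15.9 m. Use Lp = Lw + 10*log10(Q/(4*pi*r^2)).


4*pi*r^2 = 4*pi*15.9^2 = 3176.9 m^2
Q / (4*pi*r^2) = 2 / 3176.9 = 0.000629545
Lp = 87.3 + 10*log10(0.000629545) = 55.29 dB


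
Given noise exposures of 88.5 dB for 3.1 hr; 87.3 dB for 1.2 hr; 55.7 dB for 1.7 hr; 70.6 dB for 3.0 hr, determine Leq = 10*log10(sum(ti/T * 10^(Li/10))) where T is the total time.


T_total = 3.1 + 1.2 + 1.7 + 3.0 = 9.0 hr
(3.1/9.0) * 10^(88.5/10) = 2.43848e+08
(1.2/9.0) * 10^(87.3/10) = 7.16042e+07
(1.7/9.0) * 10^(55.7/10) = 70178.9
(3.0/9.0) * 10^(70.6/10) = 3.82718e+06
Sum = 2.43848e+08 + 7.16042e+07 + 70178.9 + 3.82718e+06 = 3.1935e+08
Leq = 10*log10(3.1935e+08) = 85.043 dB


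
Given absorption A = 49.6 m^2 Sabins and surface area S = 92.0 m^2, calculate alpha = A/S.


Absorption coefficient = absorbed power / incident power
alpha = A / S = 49.6 / 92.0 = 0.53913


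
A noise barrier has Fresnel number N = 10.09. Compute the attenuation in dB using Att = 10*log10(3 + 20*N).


3 + 20*N = 3 + 20*10.09 = 204.8
Att = 10*log10(204.8) = 23.113 dB


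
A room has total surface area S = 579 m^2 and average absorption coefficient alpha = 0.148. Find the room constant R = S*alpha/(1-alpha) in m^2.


R = 579 * 0.148 / (1 - 0.148) = 100.58 m^2


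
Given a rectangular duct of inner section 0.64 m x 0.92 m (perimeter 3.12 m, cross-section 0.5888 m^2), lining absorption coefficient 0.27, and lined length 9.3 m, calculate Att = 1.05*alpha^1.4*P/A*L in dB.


alpha^1.4 = 0.27^1.4 = 0.159922
Attenuation rate = 1.05 * alpha^1.4 * P / A
= 1.05 * 0.159922 * 3.12 / 0.5888 = 0.889783 dB/m
Total Att = 0.889783 * 9.3 = 8.275 dB


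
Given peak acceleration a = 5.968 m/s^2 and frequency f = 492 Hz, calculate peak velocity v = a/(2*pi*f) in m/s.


omega = 2*pi*f = 2*pi*492 = 3091.33 rad/s
v = a / omega = 5.968 / 3091.33 = 0.0019306 m/s


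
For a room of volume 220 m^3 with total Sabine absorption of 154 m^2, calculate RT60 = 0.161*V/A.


RT60 = 0.161 * 220 / 154 = 0.23 s


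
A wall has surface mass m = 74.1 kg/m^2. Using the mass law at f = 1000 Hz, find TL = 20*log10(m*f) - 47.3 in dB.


m * f = 74.1 * 1000 = 74100
20*log10(74100) = 97.3964 dB
TL = 97.3964 - 47.3 = 50.096 dB


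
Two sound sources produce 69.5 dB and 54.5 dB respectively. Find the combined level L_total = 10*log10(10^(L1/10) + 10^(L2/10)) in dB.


10^(69.5/10) = 8.91251e+06
10^(54.5/10) = 281838
Sum = 8.91251e+06 + 281838 = 9.19435e+06
L_total = 10*log10(9.19435e+06) = 69.635 dB


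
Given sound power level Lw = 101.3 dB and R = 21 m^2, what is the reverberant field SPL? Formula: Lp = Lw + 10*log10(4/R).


4/R = 4/21 = 0.190476
Lp = 101.3 + 10*log10(0.190476) = 94.098 dB


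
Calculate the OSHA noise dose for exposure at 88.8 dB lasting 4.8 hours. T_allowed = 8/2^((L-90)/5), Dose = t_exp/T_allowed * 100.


T_allowed = 8 / 2^((88.8 - 90)/5) = 9.44794 hr
Dose = 4.8 / 9.44794 * 100 = 50.805 %


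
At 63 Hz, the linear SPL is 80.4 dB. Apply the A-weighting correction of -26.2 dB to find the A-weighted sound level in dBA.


A-weighting table: 63 Hz -> -26.2 dB correction
SPL_A = SPL + correction = 80.4 + (-26.2) = 54.2 dBA


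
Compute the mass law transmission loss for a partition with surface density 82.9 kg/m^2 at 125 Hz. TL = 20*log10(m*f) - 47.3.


m * f = 82.9 * 125 = 10362.5
20*log10(10362.5) = 80.3093 dB
TL = 80.3093 - 47.3 = 33.009 dB


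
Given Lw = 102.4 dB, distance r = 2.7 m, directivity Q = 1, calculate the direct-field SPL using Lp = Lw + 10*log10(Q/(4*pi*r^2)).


4*pi*r^2 = 4*pi*2.7^2 = 91.6088 m^2
Q / (4*pi*r^2) = 1 / 91.6088 = 0.010916
Lp = 102.4 + 10*log10(0.010916) = 82.781 dB


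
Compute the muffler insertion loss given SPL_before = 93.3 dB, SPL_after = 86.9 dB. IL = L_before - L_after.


Insertion loss = SPL without muffler - SPL with muffler
IL = 93.3 - 86.9 = 6.4 dB


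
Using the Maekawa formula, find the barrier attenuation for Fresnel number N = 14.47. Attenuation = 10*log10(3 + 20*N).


3 + 20*N = 3 + 20*14.47 = 292.4
Att = 10*log10(292.4) = 24.66 dB


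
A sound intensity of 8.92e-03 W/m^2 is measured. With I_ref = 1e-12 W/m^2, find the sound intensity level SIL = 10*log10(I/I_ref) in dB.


I / I_ref = 8.92e-03 / 1e-12 = 8.92e+09
SIL = 10 * log10(8.92e+09) = 99.504 dB


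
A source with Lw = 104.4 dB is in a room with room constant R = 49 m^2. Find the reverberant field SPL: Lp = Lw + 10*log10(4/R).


4/R = 4/49 = 0.0816327
Lp = 104.4 + 10*log10(0.0816327) = 93.519 dB


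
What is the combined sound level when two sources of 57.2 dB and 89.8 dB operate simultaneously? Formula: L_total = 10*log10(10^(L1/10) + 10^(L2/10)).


10^(57.2/10) = 524807
10^(89.8/10) = 9.54993e+08
Sum = 524807 + 9.54993e+08 = 9.55518e+08
L_total = 10*log10(9.55518e+08) = 89.802 dB


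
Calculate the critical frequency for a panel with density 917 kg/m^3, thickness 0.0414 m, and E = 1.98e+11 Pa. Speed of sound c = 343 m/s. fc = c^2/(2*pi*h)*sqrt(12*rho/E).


12*rho/E = 12*917/1.98e+11 = 5.55758e-08
sqrt(12*rho/E) = sqrt(5.55758e-08) = 0.000235745
c^2/(2*pi*h) = 343^2/(2*pi*0.0414) = 452281
fc = 452281 * 0.000235745 = 106.62 Hz


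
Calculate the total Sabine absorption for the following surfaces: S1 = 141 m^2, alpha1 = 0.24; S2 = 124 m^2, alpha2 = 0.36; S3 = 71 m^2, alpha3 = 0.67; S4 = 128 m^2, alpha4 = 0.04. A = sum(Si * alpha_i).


141 * 0.24 = 33.84
124 * 0.36 = 44.64
71 * 0.67 = 47.57
128 * 0.04 = 5.12
A_total = 33.84 + 44.64 + 47.57 + 5.12 = 131.17 m^2


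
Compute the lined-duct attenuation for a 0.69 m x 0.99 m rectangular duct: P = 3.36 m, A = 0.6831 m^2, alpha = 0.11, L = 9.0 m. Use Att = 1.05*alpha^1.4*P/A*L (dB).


alpha^1.4 = 0.11^1.4 = 0.0454935
Attenuation rate = 1.05 * alpha^1.4 * P / A
= 1.05 * 0.0454935 * 3.36 / 0.6831 = 0.23496 dB/m
Total Att = 0.23496 * 9.0 = 2.1146 dB


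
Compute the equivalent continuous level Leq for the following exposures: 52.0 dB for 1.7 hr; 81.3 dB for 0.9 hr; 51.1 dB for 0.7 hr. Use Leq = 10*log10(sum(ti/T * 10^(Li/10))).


T_total = 1.7 + 0.9 + 0.7 = 3.3 hr
(1.7/3.3) * 10^(52.0/10) = 81646
(0.9/3.3) * 10^(81.3/10) = 3.67899e+07
(0.7/3.3) * 10^(51.1/10) = 27326.5
Sum = 81646 + 3.67899e+07 + 27326.5 = 3.68989e+07
Leq = 10*log10(3.68989e+07) = 75.67 dB


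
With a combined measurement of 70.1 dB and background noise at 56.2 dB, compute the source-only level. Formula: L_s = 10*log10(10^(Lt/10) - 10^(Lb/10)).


10^(70.1/10) = 1.02329e+07
10^(56.2/10) = 416869
Difference = 1.02329e+07 - 416869 = 9.81603e+06
L_source = 10*log10(9.81603e+06) = 69.919 dB


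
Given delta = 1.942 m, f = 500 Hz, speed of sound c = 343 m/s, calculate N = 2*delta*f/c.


N = 2*delta*f/c = 2*delta/lambda, where lambda = c/f
lambda = 343 / 500 = 0.686 m
N = 2 * 1.942 / 0.686 = 5.6618


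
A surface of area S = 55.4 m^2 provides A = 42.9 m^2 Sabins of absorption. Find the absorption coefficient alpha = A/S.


Absorption coefficient = absorbed power / incident power
alpha = A / S = 42.9 / 55.4 = 0.77437


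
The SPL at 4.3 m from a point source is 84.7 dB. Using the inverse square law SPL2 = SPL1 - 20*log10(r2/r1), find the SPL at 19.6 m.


r2/r1 = 19.6/4.3 = 4.55814
Correction = 20*log10(4.55814) = 13.1758 dB
SPL2 = 84.7 - 13.1758 = 71.524 dB


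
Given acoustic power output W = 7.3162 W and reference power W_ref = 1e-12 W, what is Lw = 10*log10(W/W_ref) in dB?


W / W_ref = 7.3162 / 1e-12 = 7.3162e+12
Lw = 10 * log10(7.3162e+12) = 128.64 dB


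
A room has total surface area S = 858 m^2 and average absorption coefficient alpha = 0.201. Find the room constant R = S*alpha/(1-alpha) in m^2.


R = 858 * 0.201 / (1 - 0.201) = 215.84 m^2


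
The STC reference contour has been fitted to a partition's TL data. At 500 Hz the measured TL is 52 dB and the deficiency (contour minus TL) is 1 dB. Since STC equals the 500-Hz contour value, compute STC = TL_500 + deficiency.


By ASTM E413, STC = value of the fitted reference contour at 500 Hz.
Contour value at 500 Hz = TL_500 + deficiency = 52 + 1 = 53
STC = 53


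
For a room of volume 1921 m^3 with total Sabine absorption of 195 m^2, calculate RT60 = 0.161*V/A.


RT60 = 0.161 * 1921 / 195 = 1.5861 s


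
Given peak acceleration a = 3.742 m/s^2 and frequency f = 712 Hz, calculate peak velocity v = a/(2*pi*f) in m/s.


omega = 2*pi*f = 2*pi*712 = 4473.63 rad/s
v = a / omega = 3.742 / 4473.63 = 0.00083646 m/s


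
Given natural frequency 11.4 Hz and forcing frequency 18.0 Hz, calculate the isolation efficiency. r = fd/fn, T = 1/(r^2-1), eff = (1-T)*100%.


r = 18.0 / 11.4 = 1.57895
r^2 - 1 = 1.57895^2 - 1 = 1.49308
T = 1/1.49308 = 0.669756
Efficiency = (1 - 0.669756)*100 = 33.024 %


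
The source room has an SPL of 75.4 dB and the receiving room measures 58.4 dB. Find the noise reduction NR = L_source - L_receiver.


NR = L_source - L_receiver (difference between source and receiving room levels)
NR = 75.4 - 58.4 = 17 dB


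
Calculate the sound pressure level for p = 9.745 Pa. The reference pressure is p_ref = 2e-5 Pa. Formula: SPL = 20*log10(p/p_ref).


p / p_ref = 9.745 / 2e-5 = 487250
SPL = 20 * log10(487250) = 113.76 dB


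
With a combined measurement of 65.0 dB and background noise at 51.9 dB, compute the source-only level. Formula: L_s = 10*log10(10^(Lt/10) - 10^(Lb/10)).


10^(65.0/10) = 3.16228e+06
10^(51.9/10) = 154882
Difference = 3.16228e+06 - 154882 = 3.0074e+06
L_source = 10*log10(3.0074e+06) = 64.782 dB


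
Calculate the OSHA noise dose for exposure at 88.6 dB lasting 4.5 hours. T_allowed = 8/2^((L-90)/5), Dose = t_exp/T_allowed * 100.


T_allowed = 8 / 2^((88.6 - 90)/5) = 9.71356 hr
Dose = 4.5 / 9.71356 * 100 = 46.327 %


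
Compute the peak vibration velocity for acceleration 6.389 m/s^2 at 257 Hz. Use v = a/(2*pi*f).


omega = 2*pi*f = 2*pi*257 = 1614.78 rad/s
v = a / omega = 6.389 / 1614.78 = 0.0039566 m/s


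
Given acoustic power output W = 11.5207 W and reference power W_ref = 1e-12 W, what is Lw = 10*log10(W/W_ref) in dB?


W / W_ref = 11.5207 / 1e-12 = 1.15207e+13
Lw = 10 * log10(1.15207e+13) = 130.61 dB


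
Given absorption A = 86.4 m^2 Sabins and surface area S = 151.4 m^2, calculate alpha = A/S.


Absorption coefficient = absorbed power / incident power
alpha = A / S = 86.4 / 151.4 = 0.57067


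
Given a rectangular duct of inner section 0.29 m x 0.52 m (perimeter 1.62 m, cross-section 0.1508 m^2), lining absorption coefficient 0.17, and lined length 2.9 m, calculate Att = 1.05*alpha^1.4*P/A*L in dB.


alpha^1.4 = 0.17^1.4 = 0.0836813
Attenuation rate = 1.05 * alpha^1.4 * P / A
= 1.05 * 0.0836813 * 1.62 / 0.1508 = 0.943912 dB/m
Total Att = 0.943912 * 2.9 = 2.7373 dB


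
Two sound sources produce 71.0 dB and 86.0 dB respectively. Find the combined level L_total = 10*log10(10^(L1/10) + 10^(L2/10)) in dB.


10^(71.0/10) = 1.25893e+07
10^(86.0/10) = 3.98107e+08
Sum = 1.25893e+07 + 3.98107e+08 = 4.10696e+08
L_total = 10*log10(4.10696e+08) = 86.135 dB


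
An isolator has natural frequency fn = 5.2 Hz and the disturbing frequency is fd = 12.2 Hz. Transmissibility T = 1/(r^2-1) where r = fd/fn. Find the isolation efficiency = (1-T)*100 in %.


r = 12.2 / 5.2 = 2.34615
r^2 - 1 = 2.34615^2 - 1 = 4.50442
T = 1/4.50442 = 0.222004
Efficiency = (1 - 0.222004)*100 = 77.8 %


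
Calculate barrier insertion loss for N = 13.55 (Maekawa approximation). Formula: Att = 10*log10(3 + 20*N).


3 + 20*N = 3 + 20*13.55 = 274
Att = 10*log10(274) = 24.378 dB


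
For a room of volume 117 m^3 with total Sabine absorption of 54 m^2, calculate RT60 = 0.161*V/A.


RT60 = 0.161 * 117 / 54 = 0.34883 s


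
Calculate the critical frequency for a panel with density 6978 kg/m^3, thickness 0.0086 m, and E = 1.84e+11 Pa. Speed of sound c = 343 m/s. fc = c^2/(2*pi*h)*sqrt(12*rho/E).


12*rho/E = 12*6978/1.84e+11 = 4.55087e-07
sqrt(12*rho/E) = sqrt(4.55087e-07) = 0.000674601
c^2/(2*pi*h) = 343^2/(2*pi*0.0086) = 2.17726e+06
fc = 2.17726e+06 * 0.000674601 = 1468.8 Hz


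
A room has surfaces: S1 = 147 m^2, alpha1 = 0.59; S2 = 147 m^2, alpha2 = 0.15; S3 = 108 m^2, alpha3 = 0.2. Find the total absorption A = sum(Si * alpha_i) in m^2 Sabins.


147 * 0.59 = 86.73
147 * 0.15 = 22.05
108 * 0.2 = 21.6
A_total = 86.73 + 22.05 + 21.6 = 130.38 m^2


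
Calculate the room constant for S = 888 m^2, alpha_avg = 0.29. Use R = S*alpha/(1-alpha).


R = 888 * 0.29 / (1 - 0.29) = 362.7 m^2


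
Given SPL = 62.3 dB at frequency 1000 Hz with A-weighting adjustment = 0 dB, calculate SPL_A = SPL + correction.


A-weighting table: 1000 Hz -> 0 dB correction
SPL_A = SPL + correction = 62.3 + (0) = 62.3 dBA


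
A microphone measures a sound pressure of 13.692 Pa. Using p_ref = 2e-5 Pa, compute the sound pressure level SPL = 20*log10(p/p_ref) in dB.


p / p_ref = 13.692 / 2e-5 = 684600
SPL = 20 * log10(684600) = 116.71 dB


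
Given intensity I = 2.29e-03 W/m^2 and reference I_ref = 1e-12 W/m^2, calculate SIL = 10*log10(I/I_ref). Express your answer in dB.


I / I_ref = 2.29e-03 / 1e-12 = 2.29e+09
SIL = 10 * log10(2.29e+09) = 93.598 dB


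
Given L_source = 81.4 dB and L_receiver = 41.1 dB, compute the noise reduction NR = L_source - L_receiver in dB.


NR = L_source - L_receiver (difference between source and receiving room levels)
NR = 81.4 - 41.1 = 40.3 dB


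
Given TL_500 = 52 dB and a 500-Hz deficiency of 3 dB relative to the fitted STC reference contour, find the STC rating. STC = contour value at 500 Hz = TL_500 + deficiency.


By ASTM E413, STC = value of the fitted reference contour at 500 Hz.
Contour value at 500 Hz = TL_500 + deficiency = 52 + 3 = 55
STC = 55


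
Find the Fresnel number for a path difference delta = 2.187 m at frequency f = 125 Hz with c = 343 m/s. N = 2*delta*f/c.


N = 2*delta*f/c = 2*delta/lambda, where lambda = c/f
lambda = 343 / 125 = 2.744 m
N = 2 * 2.187 / 2.744 = 1.594


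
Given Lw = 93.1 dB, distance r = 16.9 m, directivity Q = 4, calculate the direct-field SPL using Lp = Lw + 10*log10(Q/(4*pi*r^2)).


4*pi*r^2 = 4*pi*16.9^2 = 3589.08 m^2
Q / (4*pi*r^2) = 4 / 3589.08 = 0.00111449
Lp = 93.1 + 10*log10(0.00111449) = 63.571 dB


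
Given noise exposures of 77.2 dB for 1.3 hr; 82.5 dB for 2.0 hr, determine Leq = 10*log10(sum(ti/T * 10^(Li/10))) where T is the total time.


T_total = 1.3 + 2.0 = 3.3 hr
(1.3/3.3) * 10^(77.2/10) = 2.06742e+07
(2.0/3.3) * 10^(82.5/10) = 1.07775e+08
Sum = 2.06742e+07 + 1.07775e+08 = 1.28449e+08
Leq = 10*log10(1.28449e+08) = 81.087 dB


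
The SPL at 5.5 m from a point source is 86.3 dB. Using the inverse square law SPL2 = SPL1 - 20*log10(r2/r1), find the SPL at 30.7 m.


r2/r1 = 30.7/5.5 = 5.58182
Correction = 20*log10(5.58182) = 14.9355 dB
SPL2 = 86.3 - 14.9355 = 71.364 dB


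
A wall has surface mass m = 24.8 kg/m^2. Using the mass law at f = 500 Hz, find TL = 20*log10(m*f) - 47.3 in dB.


m * f = 24.8 * 500 = 12400
20*log10(12400) = 81.8684 dB
TL = 81.8684 - 47.3 = 34.568 dB


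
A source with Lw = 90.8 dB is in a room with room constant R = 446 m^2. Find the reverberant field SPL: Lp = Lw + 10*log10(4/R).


4/R = 4/446 = 0.00896861
Lp = 90.8 + 10*log10(0.00896861) = 70.327 dB


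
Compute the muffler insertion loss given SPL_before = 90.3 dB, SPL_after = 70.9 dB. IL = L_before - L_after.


Insertion loss = SPL without muffler - SPL with muffler
IL = 90.3 - 70.9 = 19.4 dB


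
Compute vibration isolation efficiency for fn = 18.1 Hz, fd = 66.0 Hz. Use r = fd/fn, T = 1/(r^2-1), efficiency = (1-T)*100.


r = 66.0 / 18.1 = 3.64641
r^2 - 1 = 3.64641^2 - 1 = 12.2963
T = 1/12.2963 = 0.0813253
Efficiency = (1 - 0.0813253)*100 = 91.867 %


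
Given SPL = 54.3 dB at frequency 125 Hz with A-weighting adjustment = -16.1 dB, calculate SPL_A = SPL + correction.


A-weighting table: 125 Hz -> -16.1 dB correction
SPL_A = SPL + correction = 54.3 + (-16.1) = 38.2 dBA


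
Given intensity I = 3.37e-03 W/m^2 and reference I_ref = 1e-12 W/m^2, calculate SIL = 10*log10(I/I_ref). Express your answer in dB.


I / I_ref = 3.37e-03 / 1e-12 = 3.37e+09
SIL = 10 * log10(3.37e+09) = 95.276 dB


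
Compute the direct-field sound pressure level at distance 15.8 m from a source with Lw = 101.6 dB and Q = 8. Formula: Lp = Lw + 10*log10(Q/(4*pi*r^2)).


4*pi*r^2 = 4*pi*15.8^2 = 3137.07 m^2
Q / (4*pi*r^2) = 8 / 3137.07 = 0.00255015
Lp = 101.6 + 10*log10(0.00255015) = 75.666 dB


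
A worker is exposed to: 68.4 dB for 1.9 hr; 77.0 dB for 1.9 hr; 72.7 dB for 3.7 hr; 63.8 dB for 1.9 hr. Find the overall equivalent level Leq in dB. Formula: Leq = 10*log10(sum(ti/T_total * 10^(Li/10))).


T_total = 1.9 + 1.9 + 3.7 + 1.9 = 9.4 hr
(1.9/9.4) * 10^(68.4/10) = 1.39838e+06
(1.9/9.4) * 10^(77.0/10) = 1.01304e+07
(3.7/9.4) * 10^(72.7/10) = 7.32949e+06
(1.9/9.4) * 10^(63.8/10) = 484870
Sum = 1.39838e+06 + 1.01304e+07 + 7.32949e+06 + 484870 = 1.93431e+07
Leq = 10*log10(1.93431e+07) = 72.865 dB


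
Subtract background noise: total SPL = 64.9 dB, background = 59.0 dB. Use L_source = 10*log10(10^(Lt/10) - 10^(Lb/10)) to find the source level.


10^(64.9/10) = 3.0903e+06
10^(59.0/10) = 794328
Difference = 3.0903e+06 - 794328 = 2.29597e+06
L_source = 10*log10(2.29597e+06) = 63.61 dB


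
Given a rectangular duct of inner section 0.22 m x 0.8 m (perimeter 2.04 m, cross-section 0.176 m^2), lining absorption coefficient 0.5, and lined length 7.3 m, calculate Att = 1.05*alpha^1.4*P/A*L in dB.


alpha^1.4 = 0.5^1.4 = 0.378929
Attenuation rate = 1.05 * alpha^1.4 * P / A
= 1.05 * 0.378929 * 2.04 / 0.176 = 4.61174 dB/m
Total Att = 4.61174 * 7.3 = 33.666 dB


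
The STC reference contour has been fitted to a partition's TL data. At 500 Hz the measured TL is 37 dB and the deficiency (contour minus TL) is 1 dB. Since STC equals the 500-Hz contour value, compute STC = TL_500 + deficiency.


By ASTM E413, STC = value of the fitted reference contour at 500 Hz.
Contour value at 500 Hz = TL_500 + deficiency = 37 + 1 = 38
STC = 38


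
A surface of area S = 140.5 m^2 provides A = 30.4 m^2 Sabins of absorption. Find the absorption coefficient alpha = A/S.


Absorption coefficient = absorbed power / incident power
alpha = A / S = 30.4 / 140.5 = 0.21637


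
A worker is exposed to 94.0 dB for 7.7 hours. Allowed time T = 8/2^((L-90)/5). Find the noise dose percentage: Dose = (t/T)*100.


T_allowed = 8 / 2^((94.0 - 90)/5) = 4.59479 hr
Dose = 7.7 / 4.59479 * 100 = 167.58 %


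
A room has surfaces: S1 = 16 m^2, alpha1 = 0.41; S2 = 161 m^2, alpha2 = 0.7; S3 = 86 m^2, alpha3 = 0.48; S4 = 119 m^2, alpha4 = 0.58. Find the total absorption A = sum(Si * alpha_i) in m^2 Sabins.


16 * 0.41 = 6.56
161 * 0.7 = 112.7
86 * 0.48 = 41.28
119 * 0.58 = 69.02
A_total = 6.56 + 112.7 + 41.28 + 69.02 = 229.56 m^2


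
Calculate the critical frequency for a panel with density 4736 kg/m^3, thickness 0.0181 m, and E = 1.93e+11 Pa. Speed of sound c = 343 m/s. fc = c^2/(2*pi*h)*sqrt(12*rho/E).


12*rho/E = 12*4736/1.93e+11 = 2.94466e-07
sqrt(12*rho/E) = sqrt(2.94466e-07) = 0.000542647
c^2/(2*pi*h) = 343^2/(2*pi*0.0181) = 1.0345e+06
fc = 1.0345e+06 * 0.000542647 = 561.37 Hz


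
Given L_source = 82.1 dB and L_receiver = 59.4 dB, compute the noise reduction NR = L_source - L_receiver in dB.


NR = L_source - L_receiver (difference between source and receiving room levels)
NR = 82.1 - 59.4 = 22.7 dB


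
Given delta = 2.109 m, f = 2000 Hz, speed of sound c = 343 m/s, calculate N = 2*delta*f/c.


N = 2*delta*f/c = 2*delta/lambda, where lambda = c/f
lambda = 343 / 2000 = 0.1715 m
N = 2 * 2.109 / 0.1715 = 24.595


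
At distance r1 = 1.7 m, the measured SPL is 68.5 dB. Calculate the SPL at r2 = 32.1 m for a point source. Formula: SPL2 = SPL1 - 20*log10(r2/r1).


r2/r1 = 32.1/1.7 = 18.8824
Correction = 20*log10(18.8824) = 25.5211 dB
SPL2 = 68.5 - 25.5211 = 42.979 dB


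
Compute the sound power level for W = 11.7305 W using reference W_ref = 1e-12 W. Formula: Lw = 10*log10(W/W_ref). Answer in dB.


W / W_ref = 11.7305 / 1e-12 = 1.17305e+13
Lw = 10 * log10(1.17305e+13) = 130.69 dB


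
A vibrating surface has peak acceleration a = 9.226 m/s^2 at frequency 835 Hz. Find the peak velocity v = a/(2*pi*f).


omega = 2*pi*f = 2*pi*835 = 5246.46 rad/s
v = a / omega = 9.226 / 5246.46 = 0.0017585 m/s


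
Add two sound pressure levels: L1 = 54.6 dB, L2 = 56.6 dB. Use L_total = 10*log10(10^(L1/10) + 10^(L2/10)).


10^(54.6/10) = 288403
10^(56.6/10) = 457088
Sum = 288403 + 457088 = 745491
L_total = 10*log10(745491) = 58.724 dB


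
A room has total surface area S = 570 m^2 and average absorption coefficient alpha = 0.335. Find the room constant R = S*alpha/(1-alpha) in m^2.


R = 570 * 0.335 / (1 - 0.335) = 287.14 m^2


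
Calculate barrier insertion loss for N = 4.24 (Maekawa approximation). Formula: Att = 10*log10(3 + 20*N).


3 + 20*N = 3 + 20*4.24 = 87.8
Att = 10*log10(87.8) = 19.435 dB


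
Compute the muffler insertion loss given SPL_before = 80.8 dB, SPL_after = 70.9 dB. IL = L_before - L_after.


Insertion loss = SPL without muffler - SPL with muffler
IL = 80.8 - 70.9 = 9.9 dB


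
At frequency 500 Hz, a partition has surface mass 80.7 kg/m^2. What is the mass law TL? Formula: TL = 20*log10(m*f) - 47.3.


m * f = 80.7 * 500 = 40350
20*log10(40350) = 92.1169 dB
TL = 92.1169 - 47.3 = 44.817 dB


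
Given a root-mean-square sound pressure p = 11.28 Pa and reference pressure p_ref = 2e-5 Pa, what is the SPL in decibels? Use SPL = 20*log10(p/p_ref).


p / p_ref = 11.28 / 2e-5 = 564000
SPL = 20 * log10(564000) = 115.03 dB


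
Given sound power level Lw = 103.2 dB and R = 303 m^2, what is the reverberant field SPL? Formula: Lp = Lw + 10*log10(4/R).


4/R = 4/303 = 0.0132013
Lp = 103.2 + 10*log10(0.0132013) = 84.406 dB


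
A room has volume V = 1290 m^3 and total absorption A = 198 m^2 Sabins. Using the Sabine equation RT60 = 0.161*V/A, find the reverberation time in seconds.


RT60 = 0.161 * 1290 / 198 = 1.0489 s


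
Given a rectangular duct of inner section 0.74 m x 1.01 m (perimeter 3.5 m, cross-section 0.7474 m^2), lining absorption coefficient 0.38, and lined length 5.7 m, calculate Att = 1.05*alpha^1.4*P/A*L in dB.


alpha^1.4 = 0.38^1.4 = 0.258046
Attenuation rate = 1.05 * alpha^1.4 * P / A
= 1.05 * 0.258046 * 3.5 / 0.7474 = 1.26882 dB/m
Total Att = 1.26882 * 5.7 = 7.2323 dB


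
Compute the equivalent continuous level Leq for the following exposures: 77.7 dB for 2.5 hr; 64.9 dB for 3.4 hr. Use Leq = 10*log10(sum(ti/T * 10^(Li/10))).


T_total = 2.5 + 3.4 = 5.9 hr
(2.5/5.9) * 10^(77.7/10) = 2.4951e+07
(3.4/5.9) * 10^(64.9/10) = 1.78085e+06
Sum = 2.4951e+07 + 1.78085e+06 = 2.67318e+07
Leq = 10*log10(2.67318e+07) = 74.27 dB


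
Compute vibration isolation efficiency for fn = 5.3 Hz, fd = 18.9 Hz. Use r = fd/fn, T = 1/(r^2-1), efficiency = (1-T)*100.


r = 18.9 / 5.3 = 3.56604
r^2 - 1 = 3.56604^2 - 1 = 11.7166
T = 1/11.7166 = 0.085349
Efficiency = (1 - 0.085349)*100 = 91.465 %


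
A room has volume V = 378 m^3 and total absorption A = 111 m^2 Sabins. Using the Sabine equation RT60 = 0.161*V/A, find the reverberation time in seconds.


RT60 = 0.161 * 378 / 111 = 0.54827 s


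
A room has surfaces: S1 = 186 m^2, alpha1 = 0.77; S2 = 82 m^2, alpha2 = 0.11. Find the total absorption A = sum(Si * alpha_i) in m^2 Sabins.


186 * 0.77 = 143.22
82 * 0.11 = 9.02
A_total = 143.22 + 9.02 = 152.24 m^2


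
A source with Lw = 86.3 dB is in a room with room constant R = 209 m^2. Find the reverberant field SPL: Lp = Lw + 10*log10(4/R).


4/R = 4/209 = 0.0191388
Lp = 86.3 + 10*log10(0.0191388) = 69.119 dB


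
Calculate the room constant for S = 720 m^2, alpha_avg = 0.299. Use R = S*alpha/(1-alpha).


R = 720 * 0.299 / (1 - 0.299) = 307.1 m^2


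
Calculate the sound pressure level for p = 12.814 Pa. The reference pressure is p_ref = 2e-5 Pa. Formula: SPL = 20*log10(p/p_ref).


p / p_ref = 12.814 / 2e-5 = 640700
SPL = 20 * log10(640700) = 116.13 dB


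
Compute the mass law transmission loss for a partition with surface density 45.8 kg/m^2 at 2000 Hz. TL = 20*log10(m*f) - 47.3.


m * f = 45.8 * 2000 = 91600
20*log10(91600) = 99.2379 dB
TL = 99.2379 - 47.3 = 51.938 dB


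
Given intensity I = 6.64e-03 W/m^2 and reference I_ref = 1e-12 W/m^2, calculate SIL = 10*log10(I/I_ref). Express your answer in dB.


I / I_ref = 6.64e-03 / 1e-12 = 6.64e+09
SIL = 10 * log10(6.64e+09) = 98.222 dB


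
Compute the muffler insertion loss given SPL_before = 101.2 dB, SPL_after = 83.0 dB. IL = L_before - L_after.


Insertion loss = SPL without muffler - SPL with muffler
IL = 101.2 - 83.0 = 18.2 dB


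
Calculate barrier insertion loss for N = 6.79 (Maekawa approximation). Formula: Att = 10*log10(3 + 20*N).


3 + 20*N = 3 + 20*6.79 = 138.8
Att = 10*log10(138.8) = 21.424 dB


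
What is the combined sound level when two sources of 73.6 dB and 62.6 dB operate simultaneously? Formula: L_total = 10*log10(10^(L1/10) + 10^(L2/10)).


10^(73.6/10) = 2.29087e+07
10^(62.6/10) = 1.8197e+06
Sum = 2.29087e+07 + 1.8197e+06 = 2.47284e+07
L_total = 10*log10(2.47284e+07) = 73.932 dB


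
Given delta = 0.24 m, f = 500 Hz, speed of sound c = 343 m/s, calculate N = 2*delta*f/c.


N = 2*delta*f/c = 2*delta/lambda, where lambda = c/f
lambda = 343 / 500 = 0.686 m
N = 2 * 0.24 / 0.686 = 0.69971


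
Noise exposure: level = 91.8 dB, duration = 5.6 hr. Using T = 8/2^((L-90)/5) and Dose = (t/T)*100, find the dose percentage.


T_allowed = 8 / 2^((91.8 - 90)/5) = 6.23332 hr
Dose = 5.6 / 6.23332 * 100 = 89.84 %


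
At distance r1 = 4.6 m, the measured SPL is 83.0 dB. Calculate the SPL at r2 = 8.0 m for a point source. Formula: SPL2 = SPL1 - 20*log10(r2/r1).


r2/r1 = 8.0/4.6 = 1.73913
Correction = 20*log10(1.73913) = 4.80664 dB
SPL2 = 83.0 - 4.80664 = 78.193 dB


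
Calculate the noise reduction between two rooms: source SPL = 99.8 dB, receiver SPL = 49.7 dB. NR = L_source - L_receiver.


NR = L_source - L_receiver (difference between source and receiving room levels)
NR = 99.8 - 49.7 = 50.1 dB


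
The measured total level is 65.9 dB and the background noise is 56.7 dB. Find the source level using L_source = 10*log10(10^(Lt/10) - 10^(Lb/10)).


10^(65.9/10) = 3.89045e+06
10^(56.7/10) = 467735
Difference = 3.89045e+06 - 467735 = 3.42272e+06
L_source = 10*log10(3.42272e+06) = 65.344 dB


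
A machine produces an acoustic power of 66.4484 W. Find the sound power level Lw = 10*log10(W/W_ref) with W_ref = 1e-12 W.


W / W_ref = 66.4484 / 1e-12 = 6.64484e+13
Lw = 10 * log10(6.64484e+13) = 138.22 dB


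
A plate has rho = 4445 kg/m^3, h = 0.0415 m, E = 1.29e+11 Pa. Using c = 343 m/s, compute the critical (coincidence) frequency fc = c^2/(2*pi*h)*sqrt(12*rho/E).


12*rho/E = 12*4445/1.29e+11 = 4.13488e-07
sqrt(12*rho/E) = sqrt(4.13488e-07) = 0.00064303
c^2/(2*pi*h) = 343^2/(2*pi*0.0415) = 451191
fc = 451191 * 0.00064303 = 290.13 Hz


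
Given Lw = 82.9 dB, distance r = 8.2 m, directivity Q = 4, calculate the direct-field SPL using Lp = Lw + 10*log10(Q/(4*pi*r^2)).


4*pi*r^2 = 4*pi*8.2^2 = 844.963 m^2
Q / (4*pi*r^2) = 4 / 844.963 = 0.00473394
Lp = 82.9 + 10*log10(0.00473394) = 59.652 dB


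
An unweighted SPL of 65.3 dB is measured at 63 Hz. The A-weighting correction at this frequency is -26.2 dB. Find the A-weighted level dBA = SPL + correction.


A-weighting table: 63 Hz -> -26.2 dB correction
SPL_A = SPL + correction = 65.3 + (-26.2) = 39.1 dBA


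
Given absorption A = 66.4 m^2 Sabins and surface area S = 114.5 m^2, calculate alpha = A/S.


Absorption coefficient = absorbed power / incident power
alpha = A / S = 66.4 / 114.5 = 0.57991


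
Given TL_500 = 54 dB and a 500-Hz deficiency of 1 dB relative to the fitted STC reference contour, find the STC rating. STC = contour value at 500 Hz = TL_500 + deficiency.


By ASTM E413, STC = value of the fitted reference contour at 500 Hz.
Contour value at 500 Hz = TL_500 + deficiency = 54 + 1 = 55
STC = 55


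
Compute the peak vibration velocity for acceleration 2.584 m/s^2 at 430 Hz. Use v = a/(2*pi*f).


omega = 2*pi*f = 2*pi*430 = 2701.77 rad/s
v = a / omega = 2.584 / 2701.77 = 0.00095641 m/s


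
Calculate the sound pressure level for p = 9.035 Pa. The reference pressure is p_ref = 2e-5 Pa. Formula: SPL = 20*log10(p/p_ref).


p / p_ref = 9.035 / 2e-5 = 451750
SPL = 20 * log10(451750) = 113.1 dB


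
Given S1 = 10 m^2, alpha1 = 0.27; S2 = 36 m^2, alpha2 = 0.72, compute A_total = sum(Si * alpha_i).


10 * 0.27 = 2.7
36 * 0.72 = 25.92
A_total = 2.7 + 25.92 = 28.62 m^2


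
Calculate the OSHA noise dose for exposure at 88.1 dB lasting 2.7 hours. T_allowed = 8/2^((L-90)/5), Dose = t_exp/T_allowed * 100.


T_allowed = 8 / 2^((88.1 - 90)/5) = 10.4107 hr
Dose = 2.7 / 10.4107 * 100 = 25.935 %


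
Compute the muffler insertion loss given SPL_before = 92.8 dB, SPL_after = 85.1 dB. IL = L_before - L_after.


Insertion loss = SPL without muffler - SPL with muffler
IL = 92.8 - 85.1 = 7.7 dB


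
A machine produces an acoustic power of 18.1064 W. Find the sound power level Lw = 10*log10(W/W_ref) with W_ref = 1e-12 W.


W / W_ref = 18.1064 / 1e-12 = 1.81064e+13
Lw = 10 * log10(1.81064e+13) = 132.58 dB


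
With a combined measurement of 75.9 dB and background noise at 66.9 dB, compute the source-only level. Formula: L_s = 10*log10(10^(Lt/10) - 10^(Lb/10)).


10^(75.9/10) = 3.89045e+07
10^(66.9/10) = 4.89779e+06
Difference = 3.89045e+07 - 4.89779e+06 = 3.40067e+07
L_source = 10*log10(3.40067e+07) = 75.316 dB


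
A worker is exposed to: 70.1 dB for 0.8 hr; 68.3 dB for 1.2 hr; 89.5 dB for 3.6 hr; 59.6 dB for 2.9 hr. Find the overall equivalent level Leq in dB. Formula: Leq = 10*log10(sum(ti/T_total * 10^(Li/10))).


T_total = 0.8 + 1.2 + 3.6 + 2.9 = 8.5 hr
(0.8/8.5) * 10^(70.1/10) = 963099
(1.2/8.5) * 10^(68.3/10) = 954470
(3.6/8.5) * 10^(89.5/10) = 3.77471e+08
(2.9/8.5) * 10^(59.6/10) = 311157
Sum = 963099 + 954470 + 3.77471e+08 + 311157 = 3.797e+08
Leq = 10*log10(3.797e+08) = 85.794 dB


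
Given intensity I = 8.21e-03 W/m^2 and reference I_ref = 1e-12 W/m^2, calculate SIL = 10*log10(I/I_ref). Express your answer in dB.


I / I_ref = 8.21e-03 / 1e-12 = 8.21e+09
SIL = 10 * log10(8.21e+09) = 99.143 dB


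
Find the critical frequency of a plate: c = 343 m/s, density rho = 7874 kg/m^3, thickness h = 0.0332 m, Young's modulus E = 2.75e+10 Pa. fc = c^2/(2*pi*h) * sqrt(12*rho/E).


12*rho/E = 12*7874/2.75e+10 = 3.43593e-06
sqrt(12*rho/E) = sqrt(3.43593e-06) = 0.00185363
c^2/(2*pi*h) = 343^2/(2*pi*0.0332) = 563989
fc = 563989 * 0.00185363 = 1045.4 Hz


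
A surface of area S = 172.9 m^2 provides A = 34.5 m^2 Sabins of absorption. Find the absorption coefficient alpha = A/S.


Absorption coefficient = absorbed power / incident power
alpha = A / S = 34.5 / 172.9 = 0.19954


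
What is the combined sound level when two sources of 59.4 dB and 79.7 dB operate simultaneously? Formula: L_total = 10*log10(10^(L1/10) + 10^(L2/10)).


10^(59.4/10) = 870964
10^(79.7/10) = 9.33254e+07
Sum = 870964 + 9.33254e+07 = 9.41964e+07
L_total = 10*log10(9.41964e+07) = 79.74 dB


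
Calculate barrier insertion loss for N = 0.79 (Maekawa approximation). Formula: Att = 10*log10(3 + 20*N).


3 + 20*N = 3 + 20*0.79 = 18.8
Att = 10*log10(18.8) = 12.742 dB


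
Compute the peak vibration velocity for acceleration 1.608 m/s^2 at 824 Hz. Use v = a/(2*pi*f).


omega = 2*pi*f = 2*pi*824 = 5177.34 rad/s
v = a / omega = 1.608 / 5177.34 = 0.00031058 m/s


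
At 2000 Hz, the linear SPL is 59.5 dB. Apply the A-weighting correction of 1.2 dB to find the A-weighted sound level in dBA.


A-weighting table: 2000 Hz -> 1.2 dB correction
SPL_A = SPL + correction = 59.5 + (1.2) = 60.7 dBA


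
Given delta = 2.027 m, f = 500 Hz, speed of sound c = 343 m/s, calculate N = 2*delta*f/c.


N = 2*delta*f/c = 2*delta/lambda, where lambda = c/f
lambda = 343 / 500 = 0.686 m
N = 2 * 2.027 / 0.686 = 5.9096


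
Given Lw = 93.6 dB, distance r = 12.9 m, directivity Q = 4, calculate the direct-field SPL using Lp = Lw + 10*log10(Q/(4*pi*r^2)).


4*pi*r^2 = 4*pi*12.9^2 = 2091.17 m^2
Q / (4*pi*r^2) = 4 / 2091.17 = 0.0019128
Lp = 93.6 + 10*log10(0.0019128) = 66.417 dB


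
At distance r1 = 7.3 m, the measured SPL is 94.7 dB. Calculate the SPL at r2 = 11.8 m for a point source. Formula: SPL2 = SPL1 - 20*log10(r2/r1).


r2/r1 = 11.8/7.3 = 1.61644
Correction = 20*log10(1.61644) = 4.17119 dB
SPL2 = 94.7 - 4.17119 = 90.529 dB


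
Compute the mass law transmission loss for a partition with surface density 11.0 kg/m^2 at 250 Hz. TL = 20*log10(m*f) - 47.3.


m * f = 11.0 * 250 = 2750
20*log10(2750) = 68.7867 dB
TL = 68.7867 - 47.3 = 21.487 dB


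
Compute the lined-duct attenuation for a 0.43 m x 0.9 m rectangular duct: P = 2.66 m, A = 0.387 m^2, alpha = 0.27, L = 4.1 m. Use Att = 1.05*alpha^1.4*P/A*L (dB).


alpha^1.4 = 0.27^1.4 = 0.159922
Attenuation rate = 1.05 * alpha^1.4 * P / A
= 1.05 * 0.159922 * 2.66 / 0.387 = 1.15417 dB/m
Total Att = 1.15417 * 4.1 = 4.7321 dB


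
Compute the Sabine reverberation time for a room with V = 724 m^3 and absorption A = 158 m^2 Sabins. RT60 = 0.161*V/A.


RT60 = 0.161 * 724 / 158 = 0.73775 s


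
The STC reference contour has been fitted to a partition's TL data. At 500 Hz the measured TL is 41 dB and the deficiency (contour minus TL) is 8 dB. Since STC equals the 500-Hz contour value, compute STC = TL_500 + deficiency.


By ASTM E413, STC = value of the fitted reference contour at 500 Hz.
Contour value at 500 Hz = TL_500 + deficiency = 41 + 8 = 49
STC = 49


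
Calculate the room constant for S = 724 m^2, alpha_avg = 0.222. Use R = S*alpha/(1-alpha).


R = 724 * 0.222 / (1 - 0.222) = 206.59 m^2


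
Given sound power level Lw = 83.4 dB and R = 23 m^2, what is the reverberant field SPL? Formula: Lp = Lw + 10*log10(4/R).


4/R = 4/23 = 0.173913
Lp = 83.4 + 10*log10(0.173913) = 75.803 dB


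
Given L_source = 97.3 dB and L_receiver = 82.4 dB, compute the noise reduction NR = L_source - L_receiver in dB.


NR = L_source - L_receiver (difference between source and receiving room levels)
NR = 97.3 - 82.4 = 14.9 dB


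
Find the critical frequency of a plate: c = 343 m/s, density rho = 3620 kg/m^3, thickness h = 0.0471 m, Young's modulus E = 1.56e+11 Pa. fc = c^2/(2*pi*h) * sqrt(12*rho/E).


12*rho/E = 12*3620/1.56e+11 = 2.78462e-07
sqrt(12*rho/E) = sqrt(2.78462e-07) = 0.000527695
c^2/(2*pi*h) = 343^2/(2*pi*0.0471) = 397546
fc = 397546 * 0.000527695 = 209.78 Hz


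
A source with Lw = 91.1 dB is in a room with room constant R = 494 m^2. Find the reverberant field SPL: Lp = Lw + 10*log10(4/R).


4/R = 4/494 = 0.00809717
Lp = 91.1 + 10*log10(0.00809717) = 70.183 dB


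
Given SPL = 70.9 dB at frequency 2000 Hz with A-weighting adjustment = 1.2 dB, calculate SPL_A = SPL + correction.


A-weighting table: 2000 Hz -> 1.2 dB correction
SPL_A = SPL + correction = 70.9 + (1.2) = 72.1 dBA


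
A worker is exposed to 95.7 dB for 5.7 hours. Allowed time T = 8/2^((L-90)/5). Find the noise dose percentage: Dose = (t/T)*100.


T_allowed = 8 / 2^((95.7 - 90)/5) = 3.63008 hr
Dose = 5.7 / 3.63008 * 100 = 157.02 %


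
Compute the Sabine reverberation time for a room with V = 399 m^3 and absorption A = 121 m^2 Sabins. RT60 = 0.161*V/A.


RT60 = 0.161 * 399 / 121 = 0.5309 s


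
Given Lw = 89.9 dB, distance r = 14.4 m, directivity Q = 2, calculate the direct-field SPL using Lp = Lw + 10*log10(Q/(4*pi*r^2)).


4*pi*r^2 = 4*pi*14.4^2 = 2605.76 m^2
Q / (4*pi*r^2) = 2 / 2605.76 = 0.00076753
Lp = 89.9 + 10*log10(0.00076753) = 58.751 dB


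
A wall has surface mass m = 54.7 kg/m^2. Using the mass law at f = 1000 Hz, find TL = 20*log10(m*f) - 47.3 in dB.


m * f = 54.7 * 1000 = 54700
20*log10(54700) = 94.7597 dB
TL = 94.7597 - 47.3 = 47.46 dB


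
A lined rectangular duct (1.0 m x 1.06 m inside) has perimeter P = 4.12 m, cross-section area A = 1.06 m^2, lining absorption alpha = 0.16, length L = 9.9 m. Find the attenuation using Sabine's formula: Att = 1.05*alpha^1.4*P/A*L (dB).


alpha^1.4 = 0.16^1.4 = 0.076872
Attenuation rate = 1.05 * alpha^1.4 * P / A
= 1.05 * 0.076872 * 4.12 / 1.06 = 0.313725 dB/m
Total Att = 0.313725 * 9.9 = 3.1059 dB


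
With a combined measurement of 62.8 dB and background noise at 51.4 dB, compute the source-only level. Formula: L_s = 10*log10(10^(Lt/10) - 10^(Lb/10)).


10^(62.8/10) = 1.90546e+06
10^(51.4/10) = 138038
Difference = 1.90546e+06 - 138038 = 1.76742e+06
L_source = 10*log10(1.76742e+06) = 62.473 dB


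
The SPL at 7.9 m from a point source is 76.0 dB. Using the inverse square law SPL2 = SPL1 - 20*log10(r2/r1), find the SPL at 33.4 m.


r2/r1 = 33.4/7.9 = 4.22785
Correction = 20*log10(4.22785) = 12.5224 dB
SPL2 = 76.0 - 12.5224 = 63.478 dB


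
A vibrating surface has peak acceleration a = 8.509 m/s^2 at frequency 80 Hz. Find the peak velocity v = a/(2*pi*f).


omega = 2*pi*f = 2*pi*80 = 502.655 rad/s
v = a / omega = 8.509 / 502.655 = 0.016928 m/s
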